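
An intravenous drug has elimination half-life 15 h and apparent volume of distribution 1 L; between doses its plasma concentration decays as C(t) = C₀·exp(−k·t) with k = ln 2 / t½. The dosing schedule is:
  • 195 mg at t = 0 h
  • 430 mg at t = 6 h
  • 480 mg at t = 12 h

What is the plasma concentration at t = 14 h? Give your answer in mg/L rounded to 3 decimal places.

836.849 mg/L

k = ln 2 / 15 = 0.04621 per h
Dose 1 (195 mg at t=0 h): 195·exp(−0.04621·14) = 102.111 mg/L
Dose 2 (430 mg at t=6 h): 430·exp(−0.04621·8) = 297.111 mg/L
Dose 3 (480 mg at t=12 h): 480·exp(−0.04621·2) = 437.627 mg/L
C(14) = 102.111 + 297.111 + 437.627 = 836.849 mg/L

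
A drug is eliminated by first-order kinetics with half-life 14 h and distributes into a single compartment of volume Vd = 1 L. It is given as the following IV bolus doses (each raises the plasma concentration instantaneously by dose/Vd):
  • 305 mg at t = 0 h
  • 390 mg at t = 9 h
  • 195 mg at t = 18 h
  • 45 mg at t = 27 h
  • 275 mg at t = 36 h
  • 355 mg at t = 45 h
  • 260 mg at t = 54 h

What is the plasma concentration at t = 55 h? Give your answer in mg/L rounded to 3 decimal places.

673.656 mg/L

k = ln 2 / 14 = 0.04951 per h
Dose 1 (305 mg at t=0 h): 305·exp(−0.04951·55) = 20.030 mg/L
Dose 2 (390 mg at t=9 h): 390·exp(−0.04951·46) = 39.991 mg/L
Dose 3 (195 mg at t=18 h): 195·exp(−0.04951·37) = 31.222 mg/L
Dose 4 (45 mg at t=27 h): 45·exp(−0.04951·28) = 11.250 mg/L
Dose 5 (275 mg at t=36 h): 275·exp(−0.04951·19) = 107.348 mg/L
Dose 6 (355 mg at t=45 h): 355·exp(−0.04951·10) = 216.375 mg/L
Dose 7 (260 mg at t=54 h): 260·exp(−0.04951·1) = 247.441 mg/L
C(55) = 20.030 + 39.991 + 31.222 + 11.250 + 107.348 + 216.375 + 247.441 = 673.656 mg/L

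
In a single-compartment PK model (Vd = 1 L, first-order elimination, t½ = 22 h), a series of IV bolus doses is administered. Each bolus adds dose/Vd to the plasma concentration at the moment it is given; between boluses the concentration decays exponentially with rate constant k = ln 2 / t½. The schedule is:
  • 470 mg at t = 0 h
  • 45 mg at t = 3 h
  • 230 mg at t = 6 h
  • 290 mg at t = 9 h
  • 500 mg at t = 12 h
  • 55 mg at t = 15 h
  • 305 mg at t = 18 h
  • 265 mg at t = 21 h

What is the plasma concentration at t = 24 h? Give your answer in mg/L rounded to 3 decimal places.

k = ln 2 / 22 = 0.03151 per h
Dose 1 (470 mg at t=0 h): 470·exp(−0.03151·24) = 220.649 mg/L
Dose 2 (45 mg at t=3 h): 45·exp(−0.03151·21) = 23.220 mg/L
Dose 3 (230 mg at t=6 h): 230·exp(−0.03151·18) = 130.446 mg/L
Dose 4 (290 mg at t=9 h): 290·exp(−0.03151·15) = 180.780 mg/L
Dose 5 (500 mg at t=12 h): 500·exp(−0.03151·12) = 342.588 mg/L
Dose 6 (55 mg at t=15 h): 55·exp(−0.03151·9) = 41.420 mg/L
Dose 7 (305 mg at t=18 h): 305·exp(−0.03151·6) = 252.465 mg/L
Dose 8 (265 mg at t=21 h): 265·exp(−0.03151·3) = 241.100 mg/L
C(24) = 220.649 + 23.220 + 130.446 + 180.780 + 342.588 + 41.420 + 252.465 + 241.100 = 1432.667 mg/L

1432.667 mg/L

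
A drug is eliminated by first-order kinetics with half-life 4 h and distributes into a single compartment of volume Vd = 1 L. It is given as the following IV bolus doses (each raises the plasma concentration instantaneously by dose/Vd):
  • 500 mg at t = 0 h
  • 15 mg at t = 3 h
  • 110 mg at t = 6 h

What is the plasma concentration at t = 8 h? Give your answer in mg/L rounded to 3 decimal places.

k = ln 2 / 4 = 0.17329 per h
Dose 1 (500 mg at t=0 h): 500·exp(−0.17329·8) = 125.000 mg/L
Dose 2 (15 mg at t=3 h): 15·exp(−0.17329·5) = 6.307 mg/L
Dose 3 (110 mg at t=6 h): 110·exp(−0.17329·2) = 77.782 mg/L
C(8) = 125.000 + 6.307 + 77.782 = 209.088 mg/L

209.088 mg/L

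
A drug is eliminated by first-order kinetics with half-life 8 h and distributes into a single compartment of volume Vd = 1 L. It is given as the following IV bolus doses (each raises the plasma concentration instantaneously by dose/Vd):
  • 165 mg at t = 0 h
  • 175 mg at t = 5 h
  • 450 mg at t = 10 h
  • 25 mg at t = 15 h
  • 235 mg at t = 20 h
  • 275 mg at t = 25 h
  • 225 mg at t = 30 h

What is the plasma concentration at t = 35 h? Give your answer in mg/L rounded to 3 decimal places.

k = ln 2 / 8 = 0.08664 per h
Dose 1 (165 mg at t=0 h): 165·exp(−0.08664·35) = 7.952 mg/L
Dose 2 (175 mg at t=5 h): 175·exp(−0.08664·30) = 13.007 mg/L
Dose 3 (450 mg at t=10 h): 450·exp(−0.08664·25) = 51.581 mg/L
Dose 4 (25 mg at t=15 h): 25·exp(−0.08664·20) = 4.419 mg/L
Dose 5 (235 mg at t=20 h): 235·exp(−0.08664·15) = 64.067 mg/L
Dose 6 (275 mg at t=25 h): 275·exp(−0.08664·10) = 115.623 mg/L
Dose 7 (225 mg at t=30 h): 225·exp(−0.08664·5) = 145.894 mg/L
C(35) = 7.952 + 13.007 + 51.581 + 4.419 + 64.067 + 115.623 + 145.894 = 402.545 mg/L

402.545 mg/L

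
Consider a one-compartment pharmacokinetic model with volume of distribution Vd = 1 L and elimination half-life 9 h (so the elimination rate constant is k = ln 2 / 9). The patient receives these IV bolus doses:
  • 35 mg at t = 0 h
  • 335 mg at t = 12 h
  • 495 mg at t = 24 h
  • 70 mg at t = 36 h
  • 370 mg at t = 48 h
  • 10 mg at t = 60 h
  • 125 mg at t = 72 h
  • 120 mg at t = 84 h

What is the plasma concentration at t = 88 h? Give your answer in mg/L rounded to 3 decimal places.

k = ln 2 / 9 = 0.07702 per h
Dose 1 (35 mg at t=0 h): 35·exp(−0.07702·88) = 0.040 mg/L
Dose 2 (335 mg at t=12 h): 335·exp(−0.07702·76) = 0.962 mg/L
Dose 3 (495 mg at t=24 h): 495·exp(−0.07702·64) = 3.581 mg/L
Dose 4 (70 mg at t=36 h): 70·exp(−0.07702·52) = 1.276 mg/L
Dose 5 (370 mg at t=48 h): 370·exp(−0.07702·40) = 16.994 mg/L
Dose 6 (10 mg at t=60 h): 10·exp(−0.07702·28) = 1.157 mg/L
Dose 7 (125 mg at t=72 h): 125·exp(−0.07702·16) = 36.454 mg/L
Dose 8 (120 mg at t=84 h): 120·exp(−0.07702·4) = 88.184 mg/L
C(88) = 0.040 + 0.962 + 3.581 + 1.276 + 16.994 + 1.157 + 36.454 + 88.184 = 148.647 mg/L

148.647 mg/L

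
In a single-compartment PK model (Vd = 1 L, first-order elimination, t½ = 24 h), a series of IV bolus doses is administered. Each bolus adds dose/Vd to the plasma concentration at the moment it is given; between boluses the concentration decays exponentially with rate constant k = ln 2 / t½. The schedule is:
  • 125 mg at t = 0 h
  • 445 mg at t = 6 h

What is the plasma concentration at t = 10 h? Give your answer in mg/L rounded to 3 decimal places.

k = ln 2 / 24 = 0.02888 per h
Dose 1 (125 mg at t=0 h): 125·exp(−0.02888·10) = 93.644 mg/L
Dose 2 (445 mg at t=6 h): 445·exp(−0.02888·4) = 396.450 mg/L
C(10) = 93.644 + 396.450 = 490.094 mg/L

490.094 mg/L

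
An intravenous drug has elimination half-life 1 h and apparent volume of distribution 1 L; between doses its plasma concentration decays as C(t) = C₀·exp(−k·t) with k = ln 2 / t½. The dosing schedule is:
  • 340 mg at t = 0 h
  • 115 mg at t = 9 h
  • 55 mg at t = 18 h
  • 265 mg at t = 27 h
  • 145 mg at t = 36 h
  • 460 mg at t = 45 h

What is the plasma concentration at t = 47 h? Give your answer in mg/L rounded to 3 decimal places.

k = ln 2 / 1 = 0.69315 per h
Dose 1 (340 mg at t=0 h): 340·exp(−0.69315·47) = 0.000 mg/L
Dose 2 (115 mg at t=9 h): 115·exp(−0.69315·38) = 0.000 mg/L
Dose 3 (55 mg at t=18 h): 55·exp(−0.69315·29) = 0.000 mg/L
Dose 4 (265 mg at t=27 h): 265·exp(−0.69315·20) = 0.000 mg/L
Dose 5 (145 mg at t=36 h): 145·exp(−0.69315·11) = 0.071 mg/L
Dose 6 (460 mg at t=45 h): 460·exp(−0.69315·2) = 115.000 mg/L
C(47) = 0.000 + 0.000 + 0.000 + 0.000 + 0.071 + 115.000 = 115.071 mg/L

115.071 mg/L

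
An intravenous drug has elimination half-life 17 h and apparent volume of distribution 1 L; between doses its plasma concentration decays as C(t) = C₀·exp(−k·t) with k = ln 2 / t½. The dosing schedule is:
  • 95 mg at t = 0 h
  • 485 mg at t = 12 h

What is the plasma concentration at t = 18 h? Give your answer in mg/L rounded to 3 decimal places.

425.351 mg/L

k = ln 2 / 17 = 0.04077 per h
Dose 1 (95 mg at t=0 h): 95·exp(−0.04077·18) = 45.602 mg/L
Dose 2 (485 mg at t=12 h): 485·exp(−0.04077·6) = 379.748 mg/L
C(18) = 45.602 + 379.748 = 425.351 mg/L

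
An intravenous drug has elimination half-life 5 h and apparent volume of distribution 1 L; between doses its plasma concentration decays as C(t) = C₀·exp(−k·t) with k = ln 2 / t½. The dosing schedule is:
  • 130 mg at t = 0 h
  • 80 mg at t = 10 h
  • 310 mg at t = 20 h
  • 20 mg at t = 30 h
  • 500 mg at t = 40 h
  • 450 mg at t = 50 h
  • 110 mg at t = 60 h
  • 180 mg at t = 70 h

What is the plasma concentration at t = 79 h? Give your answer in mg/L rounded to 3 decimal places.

70.026 mg/L

k = ln 2 / 5 = 0.13863 per h
Dose 1 (130 mg at t=0 h): 130·exp(−0.13863·79) = 0.002 mg/L
Dose 2 (80 mg at t=10 h): 80·exp(−0.13863·69) = 0.006 mg/L
Dose 3 (310 mg at t=20 h): 310·exp(−0.13863·59) = 0.087 mg/L
Dose 4 (20 mg at t=30 h): 20·exp(−0.13863·49) = 0.022 mg/L
Dose 5 (500 mg at t=40 h): 500·exp(−0.13863·39) = 2.244 mg/L
Dose 6 (450 mg at t=50 h): 450·exp(−0.13863·29) = 8.077 mg/L
Dose 7 (110 mg at t=60 h): 110·exp(−0.13863·19) = 7.897 mg/L
Dose 8 (180 mg at t=70 h): 180·exp(−0.13863·9) = 51.691 mg/L
C(79) = 0.002 + 0.006 + 0.087 + 0.022 + 2.244 + 8.077 + 7.897 + 51.691 = 70.026 mg/L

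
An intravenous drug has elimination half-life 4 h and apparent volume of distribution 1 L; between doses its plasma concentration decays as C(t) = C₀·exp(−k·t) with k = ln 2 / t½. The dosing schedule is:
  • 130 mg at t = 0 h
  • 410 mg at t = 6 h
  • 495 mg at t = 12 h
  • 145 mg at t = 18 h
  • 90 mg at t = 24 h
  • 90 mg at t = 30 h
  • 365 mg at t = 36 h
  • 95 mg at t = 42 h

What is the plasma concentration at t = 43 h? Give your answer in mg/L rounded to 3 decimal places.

k = ln 2 / 4 = 0.17329 per h
Dose 1 (130 mg at t=0 h): 130·exp(−0.17329·43) = 0.075 mg/L
Dose 2 (410 mg at t=6 h): 410·exp(−0.17329·37) = 0.673 mg/L
Dose 3 (495 mg at t=12 h): 495·exp(−0.17329·31) = 2.299 mg/L
Dose 4 (145 mg at t=18 h): 145·exp(−0.17329·25) = 1.905 mg/L
Dose 5 (90 mg at t=24 h): 90·exp(−0.17329·19) = 3.345 mg/L
Dose 6 (90 mg at t=30 h): 90·exp(−0.17329·13) = 9.460 mg/L
Dose 7 (365 mg at t=36 h): 365·exp(−0.17329·7) = 108.515 mg/L
Dose 8 (95 mg at t=42 h): 95·exp(−0.17329·1) = 79.885 mg/L
C(43) = 0.075 + 0.673 + 2.299 + 1.905 + 3.345 + 9.460 + 108.515 + 79.885 = 206.158 mg/L

206.158 mg/L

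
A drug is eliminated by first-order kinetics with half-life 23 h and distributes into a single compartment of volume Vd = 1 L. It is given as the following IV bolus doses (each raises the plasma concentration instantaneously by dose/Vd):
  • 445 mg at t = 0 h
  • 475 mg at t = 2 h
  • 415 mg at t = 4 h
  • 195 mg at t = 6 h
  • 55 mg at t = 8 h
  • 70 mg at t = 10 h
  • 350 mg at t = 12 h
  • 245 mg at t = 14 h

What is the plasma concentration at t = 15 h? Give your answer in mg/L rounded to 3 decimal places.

1712.993 mg/L

k = ln 2 / 23 = 0.03014 per h
Dose 1 (445 mg at t=0 h): 445·exp(−0.03014·15) = 283.163 mg/L
Dose 2 (475 mg at t=2 h): 475·exp(−0.03014·13) = 321.030 mg/L
Dose 3 (415 mg at t=4 h): 415·exp(−0.03014·11) = 297.905 mg/L
Dose 4 (195 mg at t=6 h): 195·exp(−0.03014·9) = 148.676 mg/L
Dose 5 (55 mg at t=8 h): 55·exp(−0.03014·7) = 44.539 mg/L
Dose 6 (70 mg at t=10 h): 70·exp(−0.03014·5) = 60.208 mg/L
Dose 7 (350 mg at t=12 h): 350·exp(−0.03014·3) = 319.745 mg/L
Dose 8 (245 mg at t=14 h): 245·exp(−0.03014·1) = 237.727 mg/L
C(15) = 283.163 + 321.030 + 297.905 + 148.676 + 44.539 + 60.208 + 319.745 + 237.727 = 1712.993 mg/L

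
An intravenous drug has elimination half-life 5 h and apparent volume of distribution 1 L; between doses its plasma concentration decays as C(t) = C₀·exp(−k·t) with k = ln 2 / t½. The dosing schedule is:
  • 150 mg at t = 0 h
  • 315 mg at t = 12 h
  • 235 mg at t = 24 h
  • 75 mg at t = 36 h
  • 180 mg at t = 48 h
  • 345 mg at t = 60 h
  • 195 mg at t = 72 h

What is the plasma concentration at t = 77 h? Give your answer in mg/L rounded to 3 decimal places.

k = ln 2 / 5 = 0.13863 per h
Dose 1 (150 mg at t=0 h): 150·exp(−0.13863·77) = 0.003 mg/L
Dose 2 (315 mg at t=12 h): 315·exp(−0.13863·65) = 0.038 mg/L
Dose 3 (235 mg at t=24 h): 235·exp(−0.13863·53) = 0.151 mg/L
Dose 4 (75 mg at t=36 h): 75·exp(−0.13863·41) = 0.255 mg/L
Dose 5 (180 mg at t=48 h): 180·exp(−0.13863·29) = 3.231 mg/L
Dose 6 (345 mg at t=60 h): 345·exp(−0.13863·17) = 32.683 mg/L
Dose 7 (195 mg at t=72 h): 195·exp(−0.13863·5) = 97.500 mg/L
C(77) = 0.003 + 0.038 + 0.151 + 0.255 + 3.231 + 32.683 + 97.500 = 133.862 mg/L

133.862 mg/L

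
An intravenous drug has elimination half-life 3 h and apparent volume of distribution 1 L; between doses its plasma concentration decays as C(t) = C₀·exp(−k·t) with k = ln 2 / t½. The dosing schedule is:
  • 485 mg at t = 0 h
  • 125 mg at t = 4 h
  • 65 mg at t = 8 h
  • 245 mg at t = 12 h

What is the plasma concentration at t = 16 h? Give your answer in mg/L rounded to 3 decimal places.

k = ln 2 / 3 = 0.23105 per h
Dose 1 (485 mg at t=0 h): 485·exp(−0.23105·16) = 12.030 mg/L
Dose 2 (125 mg at t=4 h): 125·exp(−0.23105·12) = 7.812 mg/L
Dose 3 (65 mg at t=8 h): 65·exp(−0.23105·8) = 10.237 mg/L
Dose 4 (245 mg at t=12 h): 245·exp(−0.23105·4) = 97.228 mg/L
C(16) = 12.030 + 7.812 + 10.237 + 97.228 = 127.307 mg/L

127.307 mg/L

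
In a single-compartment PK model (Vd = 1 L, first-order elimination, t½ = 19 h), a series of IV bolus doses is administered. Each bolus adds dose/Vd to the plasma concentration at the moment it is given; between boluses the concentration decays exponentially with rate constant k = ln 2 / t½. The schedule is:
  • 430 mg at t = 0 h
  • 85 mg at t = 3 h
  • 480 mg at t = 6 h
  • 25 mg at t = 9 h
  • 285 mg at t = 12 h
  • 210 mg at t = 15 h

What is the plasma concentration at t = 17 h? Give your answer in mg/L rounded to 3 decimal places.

1054.990 mg/L

k = ln 2 / 19 = 0.03648 per h
Dose 1 (430 mg at t=0 h): 430·exp(−0.03648·17) = 231.273 mg/L
Dose 2 (85 mg at t=3 h): 85·exp(−0.03648·14) = 51.004 mg/L
Dose 3 (480 mg at t=6 h): 480·exp(−0.03648·11) = 321.337 mg/L
Dose 4 (25 mg at t=9 h): 25·exp(−0.03648·8) = 18.672 mg/L
Dose 5 (285 mg at t=12 h): 285·exp(−0.03648·5) = 237.480 mg/L
Dose 6 (210 mg at t=15 h): 210·exp(−0.03648·2) = 195.223 mg/L
C(17) = 231.273 + 51.004 + 321.337 + 18.672 + 237.480 + 195.223 = 1054.990 mg/L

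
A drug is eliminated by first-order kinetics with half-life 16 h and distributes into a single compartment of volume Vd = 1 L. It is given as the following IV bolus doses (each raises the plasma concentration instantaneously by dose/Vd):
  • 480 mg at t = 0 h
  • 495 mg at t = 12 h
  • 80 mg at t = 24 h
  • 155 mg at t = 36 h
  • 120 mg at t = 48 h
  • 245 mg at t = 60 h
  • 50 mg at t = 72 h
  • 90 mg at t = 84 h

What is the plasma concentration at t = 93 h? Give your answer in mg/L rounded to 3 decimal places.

k = ln 2 / 16 = 0.04332 per h
Dose 1 (480 mg at t=0 h): 480·exp(−0.04332·93) = 8.541 mg/L
Dose 2 (495 mg at t=12 h): 495·exp(−0.04332·81) = 14.813 mg/L
Dose 3 (80 mg at t=24 h): 80·exp(−0.04332·69) = 4.026 mg/L
Dose 4 (155 mg at t=36 h): 155·exp(−0.04332·57) = 13.119 mg/L
Dose 5 (120 mg at t=48 h): 120·exp(−0.04332·45) = 17.082 mg/L
Dose 6 (245 mg at t=60 h): 245·exp(−0.04332·33) = 58.653 mg/L
Dose 7 (50 mg at t=72 h): 50·exp(−0.04332·21) = 20.131 mg/L
Dose 8 (90 mg at t=84 h): 90·exp(−0.04332·9) = 60.941 mg/L
C(93) = 8.541 + 14.813 + 4.026 + 13.119 + 17.082 + 58.653 + 20.131 + 60.941 = 197.307 mg/L

197.307 mg/L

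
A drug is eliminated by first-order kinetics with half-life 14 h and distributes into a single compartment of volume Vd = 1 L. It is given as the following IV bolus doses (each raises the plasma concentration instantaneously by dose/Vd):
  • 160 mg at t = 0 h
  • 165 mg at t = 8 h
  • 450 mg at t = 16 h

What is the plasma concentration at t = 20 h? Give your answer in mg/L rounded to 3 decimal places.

519.678 mg/L

k = ln 2 / 14 = 0.04951 per h
Dose 1 (160 mg at t=0 h): 160·exp(−0.04951·20) = 59.440 mg/L
Dose 2 (165 mg at t=8 h): 165·exp(−0.04951·12) = 91.087 mg/L
Dose 3 (450 mg at t=16 h): 450·exp(−0.04951·4) = 369.151 mg/L
C(20) = 59.440 + 91.087 + 369.151 = 519.678 mg/L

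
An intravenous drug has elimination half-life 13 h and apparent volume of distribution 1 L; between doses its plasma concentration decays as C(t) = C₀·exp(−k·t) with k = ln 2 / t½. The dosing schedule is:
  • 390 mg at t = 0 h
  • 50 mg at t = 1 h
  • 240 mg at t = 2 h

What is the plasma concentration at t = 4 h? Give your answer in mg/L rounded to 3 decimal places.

k = ln 2 / 13 = 0.05332 per h
Dose 1 (390 mg at t=0 h): 390·exp(−0.05332·4) = 315.094 mg/L
Dose 2 (50 mg at t=1 h): 50·exp(−0.05332·3) = 42.609 mg/L
Dose 3 (240 mg at t=2 h): 240·exp(−0.05332·2) = 215.724 mg/L
C(4) = 315.094 + 42.609 + 215.724 = 573.427 mg/L

573.427 mg/L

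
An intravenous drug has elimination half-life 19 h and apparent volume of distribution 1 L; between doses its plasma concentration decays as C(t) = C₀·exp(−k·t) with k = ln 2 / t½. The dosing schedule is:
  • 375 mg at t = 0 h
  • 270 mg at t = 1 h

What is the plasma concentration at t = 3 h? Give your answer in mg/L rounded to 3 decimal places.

k = ln 2 / 19 = 0.03648 per h
Dose 1 (375 mg at t=0 h): 375·exp(−0.03648·3) = 336.125 mg/L
Dose 2 (270 mg at t=1 h): 270·exp(−0.03648·2) = 251.002 mg/L
C(3) = 336.125 + 251.002 = 587.126 mg/L

587.126 mg/L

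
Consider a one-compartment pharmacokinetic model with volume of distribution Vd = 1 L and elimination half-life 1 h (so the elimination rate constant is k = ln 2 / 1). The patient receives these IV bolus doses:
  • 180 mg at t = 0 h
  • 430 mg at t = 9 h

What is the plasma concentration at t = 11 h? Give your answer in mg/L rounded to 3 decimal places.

107.588 mg/L

k = ln 2 / 1 = 0.69315 per h
Dose 1 (180 mg at t=0 h): 180·exp(−0.69315·11) = 0.088 mg/L
Dose 2 (430 mg at t=9 h): 430·exp(−0.69315·2) = 107.500 mg/L
C(11) = 0.088 + 107.500 = 107.588 mg/L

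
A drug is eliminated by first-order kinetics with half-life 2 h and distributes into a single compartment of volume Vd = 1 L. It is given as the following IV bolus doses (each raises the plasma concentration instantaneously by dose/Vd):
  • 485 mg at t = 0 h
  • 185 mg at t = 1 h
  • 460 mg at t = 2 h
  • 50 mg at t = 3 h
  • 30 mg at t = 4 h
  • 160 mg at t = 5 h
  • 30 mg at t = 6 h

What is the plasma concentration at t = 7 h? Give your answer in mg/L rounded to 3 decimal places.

k = ln 2 / 2 = 0.34657 per h
Dose 1 (485 mg at t=0 h): 485·exp(−0.34657·7) = 42.868 mg/L
Dose 2 (185 mg at t=1 h): 185·exp(−0.34657·6) = 23.125 mg/L
Dose 3 (460 mg at t=2 h): 460·exp(−0.34657·5) = 81.317 mg/L
Dose 4 (50 mg at t=3 h): 50·exp(−0.34657·4) = 12.500 mg/L
Dose 5 (30 mg at t=4 h): 30·exp(−0.34657·3) = 10.607 mg/L
Dose 6 (160 mg at t=5 h): 160·exp(−0.34657·2) = 80.000 mg/L
Dose 7 (30 mg at t=6 h): 30·exp(−0.34657·1) = 21.213 mg/L
C(7) = 42.868 + 23.125 + 81.317 + 12.500 + 10.607 + 80.000 + 21.213 = 271.630 mg/L

271.630 mg/L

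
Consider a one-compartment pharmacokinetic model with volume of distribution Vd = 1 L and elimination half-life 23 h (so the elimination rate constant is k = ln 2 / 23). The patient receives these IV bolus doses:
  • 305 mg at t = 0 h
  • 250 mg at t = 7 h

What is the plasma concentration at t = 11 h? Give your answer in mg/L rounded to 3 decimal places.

k = ln 2 / 23 = 0.03014 per h
Dose 1 (305 mg at t=0 h): 305·exp(−0.03014·11) = 218.942 mg/L
Dose 2 (250 mg at t=7 h): 250·exp(−0.03014·4) = 221.609 mg/L
C(11) = 218.942 + 221.609 = 440.551 mg/L

440.551 mg/L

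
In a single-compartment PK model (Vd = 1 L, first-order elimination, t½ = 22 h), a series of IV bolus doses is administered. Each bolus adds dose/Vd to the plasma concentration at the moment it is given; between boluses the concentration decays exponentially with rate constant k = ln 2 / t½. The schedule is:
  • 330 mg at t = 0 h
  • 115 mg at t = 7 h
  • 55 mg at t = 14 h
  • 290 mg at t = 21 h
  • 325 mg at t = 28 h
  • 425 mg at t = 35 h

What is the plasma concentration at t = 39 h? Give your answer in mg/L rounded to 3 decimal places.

932.517 mg/L

k = ln 2 / 22 = 0.03151 per h
Dose 1 (330 mg at t=0 h): 330·exp(−0.03151·39) = 96.576 mg/L
Dose 2 (115 mg at t=7 h): 115·exp(−0.03151·32) = 41.960 mg/L
Dose 3 (55 mg at t=14 h): 55·exp(−0.03151·25) = 25.020 mg/L
Dose 4 (290 mg at t=21 h): 290·exp(−0.03151·18) = 164.475 mg/L
Dose 5 (325 mg at t=28 h): 325·exp(−0.03151·11) = 229.810 mg/L
Dose 6 (425 mg at t=35 h): 425·exp(−0.03151·4) = 374.676 mg/L
C(39) = 96.576 + 41.960 + 25.020 + 164.475 + 229.810 + 374.676 = 932.517 mg/L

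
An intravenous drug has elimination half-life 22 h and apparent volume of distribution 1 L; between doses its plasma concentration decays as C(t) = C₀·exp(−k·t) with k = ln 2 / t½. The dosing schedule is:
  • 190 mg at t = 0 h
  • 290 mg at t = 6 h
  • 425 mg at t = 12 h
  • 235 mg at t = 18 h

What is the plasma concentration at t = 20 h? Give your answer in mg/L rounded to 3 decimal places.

838.705 mg/L

k = ln 2 / 22 = 0.03151 per h
Dose 1 (190 mg at t=0 h): 190·exp(−0.03151·20) = 101.179 mg/L
Dose 2 (290 mg at t=6 h): 290·exp(−0.03151·14) = 186.566 mg/L
Dose 3 (425 mg at t=12 h): 425·exp(−0.03151·8) = 330.311 mg/L
Dose 4 (235 mg at t=18 h): 235·exp(−0.03151·2) = 220.649 mg/L
C(20) = 101.179 + 186.566 + 330.311 + 220.649 = 838.705 mg/L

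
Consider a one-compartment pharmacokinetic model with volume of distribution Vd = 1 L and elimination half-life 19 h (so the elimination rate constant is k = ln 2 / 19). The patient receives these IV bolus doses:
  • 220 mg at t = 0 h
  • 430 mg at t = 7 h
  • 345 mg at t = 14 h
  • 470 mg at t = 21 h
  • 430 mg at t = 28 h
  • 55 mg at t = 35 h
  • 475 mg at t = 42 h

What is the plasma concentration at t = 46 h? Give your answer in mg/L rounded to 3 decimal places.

1111.197 mg/L

k = ln 2 / 19 = 0.03648 per h
Dose 1 (220 mg at t=0 h): 220·exp(−0.03648·46) = 41.078 mg/L
Dose 2 (430 mg at t=7 h): 430·exp(−0.03648·39) = 103.649 mg/L
Dose 3 (345 mg at t=14 h): 345·exp(−0.03648·32) = 107.355 mg/L
Dose 4 (470 mg at t=21 h): 470·exp(−0.03648·25) = 188.802 mg/L
Dose 5 (430 mg at t=28 h): 430·exp(−0.03648·18) = 222.988 mg/L
Dose 6 (55 mg at t=35 h): 55·exp(−0.03648·11) = 36.820 mg/L
Dose 7 (475 mg at t=42 h): 475·exp(−0.03648·4) = 410.505 mg/L
C(46) = 41.078 + 103.649 + 107.355 + 188.802 + 222.988 + 36.820 + 410.505 = 1111.197 mg/L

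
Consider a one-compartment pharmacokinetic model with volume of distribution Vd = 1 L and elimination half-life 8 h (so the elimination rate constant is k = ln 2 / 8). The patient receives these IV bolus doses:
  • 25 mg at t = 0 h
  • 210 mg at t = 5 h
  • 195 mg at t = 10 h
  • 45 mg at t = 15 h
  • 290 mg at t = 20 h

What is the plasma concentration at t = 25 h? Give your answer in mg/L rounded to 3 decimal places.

300.113 mg/L

k = ln 2 / 8 = 0.08664 per h
Dose 1 (25 mg at t=0 h): 25·exp(−0.08664·25) = 2.866 mg/L
Dose 2 (210 mg at t=5 h): 210·exp(−0.08664·20) = 37.123 mg/L
Dose 3 (195 mg at t=10 h): 195·exp(−0.08664·15) = 53.162 mg/L
Dose 4 (45 mg at t=15 h): 45·exp(−0.08664·10) = 18.920 mg/L
Dose 5 (290 mg at t=20 h): 290·exp(−0.08664·5) = 188.042 mg/L
C(25) = 2.866 + 37.123 + 53.162 + 18.920 + 188.042 = 300.113 mg/L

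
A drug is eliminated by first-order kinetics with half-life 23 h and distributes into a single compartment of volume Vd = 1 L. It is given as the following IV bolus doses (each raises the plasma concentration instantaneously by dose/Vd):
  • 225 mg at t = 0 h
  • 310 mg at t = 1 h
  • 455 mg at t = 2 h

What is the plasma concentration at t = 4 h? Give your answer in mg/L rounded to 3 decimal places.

911.036 mg/L

k = ln 2 / 23 = 0.03014 per h
Dose 1 (225 mg at t=0 h): 225·exp(−0.03014·4) = 199.448 mg/L
Dose 2 (310 mg at t=1 h): 310·exp(−0.03014·3) = 283.202 mg/L
Dose 3 (455 mg at t=2 h): 455·exp(−0.03014·2) = 428.386 mg/L
C(4) = 199.448 + 283.202 + 428.386 = 911.036 mg/L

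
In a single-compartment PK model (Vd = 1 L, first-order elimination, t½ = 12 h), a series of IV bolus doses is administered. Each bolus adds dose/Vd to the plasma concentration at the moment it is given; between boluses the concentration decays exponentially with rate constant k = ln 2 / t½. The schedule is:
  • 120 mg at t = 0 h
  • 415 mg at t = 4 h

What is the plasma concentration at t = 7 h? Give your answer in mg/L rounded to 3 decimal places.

k = ln 2 / 12 = 0.05776 per h
Dose 1 (120 mg at t=0 h): 120·exp(−0.05776·7) = 80.090 mg/L
Dose 2 (415 mg at t=4 h): 415·exp(−0.05776·3) = 348.972 mg/L
C(7) = 80.090 + 348.972 = 429.062 mg/L

429.062 mg/L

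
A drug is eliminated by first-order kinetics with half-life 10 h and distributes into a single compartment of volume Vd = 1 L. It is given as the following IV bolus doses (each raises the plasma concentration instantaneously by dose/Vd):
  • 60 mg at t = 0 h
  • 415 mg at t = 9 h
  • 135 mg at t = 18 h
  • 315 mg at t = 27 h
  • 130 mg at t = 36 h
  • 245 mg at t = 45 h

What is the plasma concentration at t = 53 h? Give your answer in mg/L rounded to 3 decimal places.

k = ln 2 / 10 = 0.06931 per h
Dose 1 (60 mg at t=0 h): 60·exp(−0.06931·53) = 1.523 mg/L
Dose 2 (415 mg at t=9 h): 415·exp(−0.06931·44) = 19.657 mg/L
Dose 3 (135 mg at t=18 h): 135·exp(−0.06931·35) = 11.932 mg/L
Dose 4 (315 mg at t=27 h): 315·exp(−0.06931·26) = 51.956 mg/L
Dose 5 (130 mg at t=36 h): 130·exp(−0.06931·17) = 40.012 mg/L
Dose 6 (245 mg at t=45 h): 245·exp(−0.06931·8) = 140.716 mg/L
C(53) = 1.523 + 19.657 + 11.932 + 51.956 + 40.012 + 140.716 = 265.796 mg/L

265.796 mg/L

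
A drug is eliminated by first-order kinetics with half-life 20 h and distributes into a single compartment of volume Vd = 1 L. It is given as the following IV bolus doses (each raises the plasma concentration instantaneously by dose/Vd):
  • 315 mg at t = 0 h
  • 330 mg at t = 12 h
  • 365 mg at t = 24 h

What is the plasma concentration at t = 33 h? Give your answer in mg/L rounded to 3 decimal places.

k = ln 2 / 20 = 0.03466 per h
Dose 1 (315 mg at t=0 h): 315·exp(−0.03466·33) = 100.372 mg/L
Dose 2 (330 mg at t=12 h): 330·exp(−0.03466·21) = 159.379 mg/L
Dose 3 (365 mg at t=24 h): 365·exp(−0.03466·9) = 267.196 mg/L
C(33) = 100.372 + 159.379 + 267.196 = 526.947 mg/L

526.947 mg/L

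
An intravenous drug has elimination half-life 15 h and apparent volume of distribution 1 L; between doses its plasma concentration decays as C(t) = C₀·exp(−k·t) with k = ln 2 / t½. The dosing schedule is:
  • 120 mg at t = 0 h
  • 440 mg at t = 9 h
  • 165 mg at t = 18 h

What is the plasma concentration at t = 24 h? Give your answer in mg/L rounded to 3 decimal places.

384.632 mg/L

k = ln 2 / 15 = 0.04621 per h
Dose 1 (120 mg at t=0 h): 120·exp(−0.04621·24) = 39.585 mg/L
Dose 2 (440 mg at t=9 h): 440·exp(−0.04621·15) = 220.000 mg/L
Dose 3 (165 mg at t=18 h): 165·exp(−0.04621·6) = 125.047 mg/L
C(24) = 39.585 + 220.000 + 125.047 = 384.632 mg/L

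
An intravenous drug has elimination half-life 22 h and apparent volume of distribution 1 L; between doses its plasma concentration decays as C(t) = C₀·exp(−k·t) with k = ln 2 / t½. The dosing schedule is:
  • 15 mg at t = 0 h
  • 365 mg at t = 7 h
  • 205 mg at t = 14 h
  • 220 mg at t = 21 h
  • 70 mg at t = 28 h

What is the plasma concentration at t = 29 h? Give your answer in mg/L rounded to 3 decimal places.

555.122 mg/L

k = ln 2 / 22 = 0.03151 per h
Dose 1 (15 mg at t=0 h): 15·exp(−0.03151·29) = 6.016 mg/L
Dose 2 (365 mg at t=7 h): 365·exp(−0.03151·22) = 182.500 mg/L
Dose 3 (205 mg at t=14 h): 205·exp(−0.03151·15) = 127.793 mg/L
Dose 4 (220 mg at t=21 h): 220·exp(−0.03151·8) = 170.985 mg/L
Dose 5 (70 mg at t=28 h): 70·exp(−0.03151·1) = 67.829 mg/L
C(29) = 6.016 + 182.500 + 127.793 + 170.985 + 67.829 = 555.122 mg/L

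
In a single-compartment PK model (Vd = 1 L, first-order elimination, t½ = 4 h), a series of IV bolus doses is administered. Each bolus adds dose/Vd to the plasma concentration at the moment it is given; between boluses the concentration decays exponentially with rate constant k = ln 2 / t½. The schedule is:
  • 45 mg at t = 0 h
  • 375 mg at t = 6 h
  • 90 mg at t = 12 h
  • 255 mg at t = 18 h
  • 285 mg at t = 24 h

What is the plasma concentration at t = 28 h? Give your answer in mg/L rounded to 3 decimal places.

k = ln 2 / 4 = 0.17329 per h
Dose 1 (45 mg at t=0 h): 45·exp(−0.17329·28) = 0.352 mg/L
Dose 2 (375 mg at t=6 h): 375·exp(−0.17329·22) = 8.286 mg/L
Dose 3 (90 mg at t=12 h): 90·exp(−0.17329·16) = 5.625 mg/L
Dose 4 (255 mg at t=18 h): 255·exp(−0.17329·10) = 45.078 mg/L
Dose 5 (285 mg at t=24 h): 285·exp(−0.17329·4) = 142.500 mg/L
C(28) = 0.352 + 8.286 + 5.625 + 45.078 + 142.500 = 201.841 mg/L

201.841 mg/L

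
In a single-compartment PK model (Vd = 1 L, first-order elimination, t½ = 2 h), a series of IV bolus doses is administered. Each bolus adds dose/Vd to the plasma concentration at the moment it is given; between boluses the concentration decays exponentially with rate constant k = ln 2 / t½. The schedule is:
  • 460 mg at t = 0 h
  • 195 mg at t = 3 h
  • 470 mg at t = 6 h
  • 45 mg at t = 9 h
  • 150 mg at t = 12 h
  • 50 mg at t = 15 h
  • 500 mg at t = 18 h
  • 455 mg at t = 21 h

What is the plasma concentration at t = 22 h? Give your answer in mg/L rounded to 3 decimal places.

458.668 mg/L

k = ln 2 / 2 = 0.34657 per h
Dose 1 (460 mg at t=0 h): 460·exp(−0.34657·22) = 0.225 mg/L
Dose 2 (195 mg at t=3 h): 195·exp(−0.34657·19) = 0.269 mg/L
Dose 3 (470 mg at t=6 h): 470·exp(−0.34657·16) = 1.836 mg/L
Dose 4 (45 mg at t=9 h): 45·exp(−0.34657·13) = 0.497 mg/L
Dose 5 (150 mg at t=12 h): 150·exp(−0.34657·10) = 4.688 mg/L
Dose 6 (50 mg at t=15 h): 50·exp(−0.34657·7) = 4.419 mg/L
Dose 7 (500 mg at t=18 h): 500·exp(−0.34657·4) = 125.000 mg/L
Dose 8 (455 mg at t=21 h): 455·exp(−0.34657·1) = 321.734 mg/L
C(22) = 0.225 + 0.269 + 1.836 + 0.497 + 4.688 + 4.419 + 125.000 + 321.734 = 458.668 mg/L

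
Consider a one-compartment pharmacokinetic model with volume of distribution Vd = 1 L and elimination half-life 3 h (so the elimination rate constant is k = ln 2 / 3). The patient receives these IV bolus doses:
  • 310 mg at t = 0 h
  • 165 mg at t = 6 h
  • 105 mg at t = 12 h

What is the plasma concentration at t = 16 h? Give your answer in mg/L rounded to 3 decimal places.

k = ln 2 / 3 = 0.23105 per h
Dose 1 (310 mg at t=0 h): 310·exp(−0.23105·16) = 7.689 mg/L
Dose 2 (165 mg at t=6 h): 165·exp(−0.23105·10) = 16.370 mg/L
Dose 3 (105 mg at t=12 h): 105·exp(−0.23105·4) = 41.669 mg/L
C(16) = 7.689 + 16.370 + 41.669 = 65.728 mg/L

65.728 mg/L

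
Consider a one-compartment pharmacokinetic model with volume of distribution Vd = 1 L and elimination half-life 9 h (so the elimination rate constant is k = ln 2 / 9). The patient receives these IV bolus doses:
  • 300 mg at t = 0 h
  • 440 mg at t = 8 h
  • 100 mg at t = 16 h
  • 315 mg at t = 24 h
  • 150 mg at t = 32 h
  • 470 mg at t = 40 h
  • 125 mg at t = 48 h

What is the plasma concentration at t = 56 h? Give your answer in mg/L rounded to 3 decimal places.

k = ln 2 / 9 = 0.07702 per h
Dose 1 (300 mg at t=0 h): 300·exp(−0.07702·56) = 4.018 mg/L
Dose 2 (440 mg at t=8 h): 440·exp(−0.07702·48) = 10.913 mg/L
Dose 3 (100 mg at t=16 h): 100·exp(−0.07702·40) = 4.593 mg/L
Dose 4 (315 mg at t=24 h): 315·exp(−0.07702·32) = 26.791 mg/L
Dose 5 (150 mg at t=32 h): 150·exp(−0.07702·24) = 23.624 mg/L
Dose 6 (470 mg at t=40 h): 470·exp(−0.07702·16) = 137.067 mg/L
Dose 7 (125 mg at t=48 h): 125·exp(−0.07702·8) = 67.504 mg/L
C(56) = 4.018 + 10.913 + 4.593 + 26.791 + 23.624 + 137.067 + 67.504 = 274.510 mg/L

274.510 mg/L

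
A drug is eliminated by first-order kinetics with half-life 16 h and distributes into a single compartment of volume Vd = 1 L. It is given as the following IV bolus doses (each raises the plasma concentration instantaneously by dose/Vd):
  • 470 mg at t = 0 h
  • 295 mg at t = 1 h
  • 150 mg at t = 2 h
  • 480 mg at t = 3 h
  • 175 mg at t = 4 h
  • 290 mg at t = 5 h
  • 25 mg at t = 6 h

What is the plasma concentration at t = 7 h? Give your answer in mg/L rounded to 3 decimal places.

1542.491 mg/L

k = ln 2 / 16 = 0.04332 per h
Dose 1 (470 mg at t=0 h): 470·exp(−0.04332·7) = 347.054 mg/L
Dose 2 (295 mg at t=1 h): 295·exp(−0.04332·6) = 227.476 mg/L
Dose 3 (150 mg at t=2 h): 150·exp(−0.04332·5) = 120.787 mg/L
Dose 4 (480 mg at t=3 h): 480·exp(−0.04332·4) = 403.630 mg/L
Dose 5 (175 mg at t=4 h): 175·exp(−0.04332·3) = 153.672 mg/L
Dose 6 (290 mg at t=5 h): 290·exp(−0.04332·2) = 265.931 mg/L
Dose 7 (25 mg at t=6 h): 25·exp(−0.04332·1) = 23.940 mg/L
C(7) = 347.054 + 227.476 + 120.787 + 403.630 + 153.672 + 265.931 + 23.940 = 1542.491 mg/L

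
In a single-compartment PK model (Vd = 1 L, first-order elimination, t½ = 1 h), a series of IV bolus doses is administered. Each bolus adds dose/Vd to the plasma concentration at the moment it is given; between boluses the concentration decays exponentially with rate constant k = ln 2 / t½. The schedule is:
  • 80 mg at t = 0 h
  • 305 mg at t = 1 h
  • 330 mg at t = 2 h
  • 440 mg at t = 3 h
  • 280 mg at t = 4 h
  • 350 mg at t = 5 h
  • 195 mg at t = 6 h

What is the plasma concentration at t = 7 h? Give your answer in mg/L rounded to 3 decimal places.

k = ln 2 / 1 = 0.69315 per h
Dose 1 (80 mg at t=0 h): 80·exp(−0.69315·7) = 0.625 mg/L
Dose 2 (305 mg at t=1 h): 305·exp(−0.69315·6) = 4.766 mg/L
Dose 3 (330 mg at t=2 h): 330·exp(−0.69315·5) = 10.312 mg/L
Dose 4 (440 mg at t=3 h): 440·exp(−0.69315·4) = 27.500 mg/L
Dose 5 (280 mg at t=4 h): 280·exp(−0.69315·3) = 35.000 mg/L
Dose 6 (350 mg at t=5 h): 350·exp(−0.69315·2) = 87.500 mg/L
Dose 7 (195 mg at t=6 h): 195·exp(−0.69315·1) = 97.500 mg/L
C(7) = 0.625 + 4.766 + 10.312 + 27.500 + 35.000 + 87.500 + 97.500 = 263.203 mg/L

263.203 mg/L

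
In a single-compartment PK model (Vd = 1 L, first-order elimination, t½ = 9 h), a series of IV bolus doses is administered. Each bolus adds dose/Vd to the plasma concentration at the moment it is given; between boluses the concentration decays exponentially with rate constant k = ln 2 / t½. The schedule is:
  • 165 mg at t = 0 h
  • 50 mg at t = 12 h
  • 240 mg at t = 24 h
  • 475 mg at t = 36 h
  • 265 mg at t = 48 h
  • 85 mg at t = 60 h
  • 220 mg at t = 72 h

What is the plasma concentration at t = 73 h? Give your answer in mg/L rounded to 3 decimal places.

k = ln 2 / 9 = 0.07702 per h
Dose 1 (165 mg at t=0 h): 165·exp(−0.07702·73) = 0.597 mg/L
Dose 2 (50 mg at t=12 h): 50·exp(−0.07702·61) = 0.456 mg/L
Dose 3 (240 mg at t=24 h): 240·exp(−0.07702·49) = 5.512 mg/L
Dose 4 (475 mg at t=36 h): 475·exp(−0.07702·37) = 27.487 mg/L
Dose 5 (265 mg at t=48 h): 265·exp(−0.07702·25) = 38.641 mg/L
Dose 6 (85 mg at t=60 h): 85·exp(−0.07702·13) = 31.232 mg/L
Dose 7 (220 mg at t=72 h): 220·exp(−0.07702·1) = 203.692 mg/L
C(73) = 0.597 + 0.456 + 5.512 + 27.487 + 38.641 + 31.232 + 203.692 = 307.616 mg/L

307.616 mg/L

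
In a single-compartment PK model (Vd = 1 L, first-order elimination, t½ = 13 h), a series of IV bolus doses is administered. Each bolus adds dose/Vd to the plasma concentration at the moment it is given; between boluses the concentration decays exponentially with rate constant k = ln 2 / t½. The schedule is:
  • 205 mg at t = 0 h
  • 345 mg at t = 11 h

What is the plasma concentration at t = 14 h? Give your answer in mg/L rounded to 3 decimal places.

k = ln 2 / 13 = 0.05332 per h
Dose 1 (205 mg at t=0 h): 205·exp(−0.05332·14) = 97.178 mg/L
Dose 2 (345 mg at t=11 h): 345·exp(−0.05332·3) = 294.002 mg/L
C(14) = 97.178 + 294.002 = 391.180 mg/L

391.180 mg/L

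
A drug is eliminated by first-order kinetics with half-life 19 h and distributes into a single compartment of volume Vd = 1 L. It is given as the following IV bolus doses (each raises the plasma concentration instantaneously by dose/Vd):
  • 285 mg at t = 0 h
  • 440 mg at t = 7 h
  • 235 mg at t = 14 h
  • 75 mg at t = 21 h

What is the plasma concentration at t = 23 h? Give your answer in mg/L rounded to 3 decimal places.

607.548 mg/L

k = ln 2 / 19 = 0.03648 per h
Dose 1 (285 mg at t=0 h): 285·exp(−0.03648·23) = 123.152 mg/L
Dose 2 (440 mg at t=7 h): 440·exp(−0.03648·16) = 245.445 mg/L
Dose 3 (235 mg at t=14 h): 235·exp(−0.03648·9) = 169.229 mg/L
Dose 4 (75 mg at t=21 h): 75·exp(−0.03648·2) = 69.723 mg/L
C(23) = 123.152 + 245.445 + 169.229 + 69.723 = 607.548 mg/L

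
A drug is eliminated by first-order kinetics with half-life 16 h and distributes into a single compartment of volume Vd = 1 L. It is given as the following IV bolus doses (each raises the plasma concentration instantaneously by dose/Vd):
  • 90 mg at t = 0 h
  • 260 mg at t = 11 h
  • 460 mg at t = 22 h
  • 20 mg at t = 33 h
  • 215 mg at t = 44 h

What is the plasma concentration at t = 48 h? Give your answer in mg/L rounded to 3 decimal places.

403.963 mg/L

k = ln 2 / 16 = 0.04332 per h
Dose 1 (90 mg at t=0 h): 90·exp(−0.04332·48) = 11.250 mg/L
Dose 2 (260 mg at t=11 h): 260·exp(−0.04332·37) = 52.341 mg/L
Dose 3 (460 mg at t=22 h): 460·exp(−0.04332·26) = 149.137 mg/L
Dose 4 (20 mg at t=33 h): 20·exp(−0.04332·15) = 10.443 mg/L
Dose 5 (215 mg at t=44 h): 215·exp(−0.04332·4) = 180.793 mg/L
C(48) = 11.250 + 52.341 + 149.137 + 10.443 + 180.793 = 403.963 mg/L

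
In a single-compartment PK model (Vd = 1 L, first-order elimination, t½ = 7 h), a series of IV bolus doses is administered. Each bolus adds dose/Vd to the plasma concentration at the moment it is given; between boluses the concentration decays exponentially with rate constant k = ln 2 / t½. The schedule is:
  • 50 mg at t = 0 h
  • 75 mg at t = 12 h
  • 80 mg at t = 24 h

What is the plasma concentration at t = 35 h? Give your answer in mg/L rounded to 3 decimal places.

k = ln 2 / 7 = 0.09902 per h
Dose 1 (50 mg at t=0 h): 50·exp(−0.09902·35) = 1.563 mg/L
Dose 2 (75 mg at t=12 h): 75·exp(−0.09902·23) = 7.691 mg/L
Dose 3 (80 mg at t=24 h): 80·exp(−0.09902·11) = 26.918 mg/L
C(35) = 1.563 + 7.691 + 26.918 = 36.171 mg/L

36.171 mg/L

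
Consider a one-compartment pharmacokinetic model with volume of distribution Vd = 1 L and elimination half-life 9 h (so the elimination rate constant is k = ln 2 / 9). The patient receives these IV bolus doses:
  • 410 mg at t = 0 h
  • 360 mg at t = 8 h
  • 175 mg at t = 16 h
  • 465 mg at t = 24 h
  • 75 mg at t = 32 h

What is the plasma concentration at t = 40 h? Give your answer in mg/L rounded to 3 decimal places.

253.121 mg/L

k = ln 2 / 9 = 0.07702 per h
Dose 1 (410 mg at t=0 h): 410·exp(−0.07702·40) = 18.831 mg/L
Dose 2 (360 mg at t=8 h): 360·exp(−0.07702·32) = 30.618 mg/L
Dose 3 (175 mg at t=16 h): 175·exp(−0.07702·24) = 27.561 mg/L
Dose 4 (465 mg at t=24 h): 465·exp(−0.07702·16) = 135.609 mg/L
Dose 5 (75 mg at t=32 h): 75·exp(−0.07702·8) = 40.502 mg/L
C(40) = 18.831 + 30.618 + 27.561 + 135.609 + 40.502 = 253.121 mg/L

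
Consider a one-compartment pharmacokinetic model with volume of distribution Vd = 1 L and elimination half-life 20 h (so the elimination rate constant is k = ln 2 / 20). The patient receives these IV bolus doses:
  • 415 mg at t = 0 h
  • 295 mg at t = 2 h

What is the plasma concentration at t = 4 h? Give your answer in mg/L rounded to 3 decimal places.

636.523 mg/L

k = ln 2 / 20 = 0.03466 per h
Dose 1 (415 mg at t=0 h): 415·exp(−0.03466·4) = 361.278 mg/L
Dose 2 (295 mg at t=2 h): 295·exp(−0.03466·2) = 275.245 mg/L
C(4) = 361.278 + 275.245 = 636.523 mg/L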